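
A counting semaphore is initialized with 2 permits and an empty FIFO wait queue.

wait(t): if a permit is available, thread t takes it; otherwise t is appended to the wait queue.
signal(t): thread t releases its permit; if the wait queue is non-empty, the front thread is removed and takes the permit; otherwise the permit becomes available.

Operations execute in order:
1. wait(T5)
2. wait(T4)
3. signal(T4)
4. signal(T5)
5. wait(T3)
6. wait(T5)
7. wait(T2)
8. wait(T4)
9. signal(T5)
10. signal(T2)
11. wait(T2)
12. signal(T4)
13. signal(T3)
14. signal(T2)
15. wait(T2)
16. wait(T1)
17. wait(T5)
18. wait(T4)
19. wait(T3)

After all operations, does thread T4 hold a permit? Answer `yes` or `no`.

Answer: no

Derivation:
Step 1: wait(T5) -> count=1 queue=[] holders={T5}
Step 2: wait(T4) -> count=0 queue=[] holders={T4,T5}
Step 3: signal(T4) -> count=1 queue=[] holders={T5}
Step 4: signal(T5) -> count=2 queue=[] holders={none}
Step 5: wait(T3) -> count=1 queue=[] holders={T3}
Step 6: wait(T5) -> count=0 queue=[] holders={T3,T5}
Step 7: wait(T2) -> count=0 queue=[T2] holders={T3,T5}
Step 8: wait(T4) -> count=0 queue=[T2,T4] holders={T3,T5}
Step 9: signal(T5) -> count=0 queue=[T4] holders={T2,T3}
Step 10: signal(T2) -> count=0 queue=[] holders={T3,T4}
Step 11: wait(T2) -> count=0 queue=[T2] holders={T3,T4}
Step 12: signal(T4) -> count=0 queue=[] holders={T2,T3}
Step 13: signal(T3) -> count=1 queue=[] holders={T2}
Step 14: signal(T2) -> count=2 queue=[] holders={none}
Step 15: wait(T2) -> count=1 queue=[] holders={T2}
Step 16: wait(T1) -> count=0 queue=[] holders={T1,T2}
Step 17: wait(T5) -> count=0 queue=[T5] holders={T1,T2}
Step 18: wait(T4) -> count=0 queue=[T5,T4] holders={T1,T2}
Step 19: wait(T3) -> count=0 queue=[T5,T4,T3] holders={T1,T2}
Final holders: {T1,T2} -> T4 not in holders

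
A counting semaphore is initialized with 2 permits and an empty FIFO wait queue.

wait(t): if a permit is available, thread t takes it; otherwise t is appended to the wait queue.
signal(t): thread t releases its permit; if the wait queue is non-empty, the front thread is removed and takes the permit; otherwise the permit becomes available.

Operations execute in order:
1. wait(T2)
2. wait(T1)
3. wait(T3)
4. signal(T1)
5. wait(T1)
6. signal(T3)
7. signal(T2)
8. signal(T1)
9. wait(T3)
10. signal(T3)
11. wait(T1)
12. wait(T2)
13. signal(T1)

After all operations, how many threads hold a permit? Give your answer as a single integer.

Answer: 1

Derivation:
Step 1: wait(T2) -> count=1 queue=[] holders={T2}
Step 2: wait(T1) -> count=0 queue=[] holders={T1,T2}
Step 3: wait(T3) -> count=0 queue=[T3] holders={T1,T2}
Step 4: signal(T1) -> count=0 queue=[] holders={T2,T3}
Step 5: wait(T1) -> count=0 queue=[T1] holders={T2,T3}
Step 6: signal(T3) -> count=0 queue=[] holders={T1,T2}
Step 7: signal(T2) -> count=1 queue=[] holders={T1}
Step 8: signal(T1) -> count=2 queue=[] holders={none}
Step 9: wait(T3) -> count=1 queue=[] holders={T3}
Step 10: signal(T3) -> count=2 queue=[] holders={none}
Step 11: wait(T1) -> count=1 queue=[] holders={T1}
Step 12: wait(T2) -> count=0 queue=[] holders={T1,T2}
Step 13: signal(T1) -> count=1 queue=[] holders={T2}
Final holders: {T2} -> 1 thread(s)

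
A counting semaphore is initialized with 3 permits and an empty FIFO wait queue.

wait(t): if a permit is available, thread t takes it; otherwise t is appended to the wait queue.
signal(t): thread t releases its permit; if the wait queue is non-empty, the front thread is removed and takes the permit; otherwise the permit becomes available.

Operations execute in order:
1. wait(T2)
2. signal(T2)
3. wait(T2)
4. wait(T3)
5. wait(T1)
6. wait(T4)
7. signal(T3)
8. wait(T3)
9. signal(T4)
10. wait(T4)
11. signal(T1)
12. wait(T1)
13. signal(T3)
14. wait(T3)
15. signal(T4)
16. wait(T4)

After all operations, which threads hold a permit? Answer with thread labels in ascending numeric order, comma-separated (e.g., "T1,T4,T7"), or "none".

Step 1: wait(T2) -> count=2 queue=[] holders={T2}
Step 2: signal(T2) -> count=3 queue=[] holders={none}
Step 3: wait(T2) -> count=2 queue=[] holders={T2}
Step 4: wait(T3) -> count=1 queue=[] holders={T2,T3}
Step 5: wait(T1) -> count=0 queue=[] holders={T1,T2,T3}
Step 6: wait(T4) -> count=0 queue=[T4] holders={T1,T2,T3}
Step 7: signal(T3) -> count=0 queue=[] holders={T1,T2,T4}
Step 8: wait(T3) -> count=0 queue=[T3] holders={T1,T2,T4}
Step 9: signal(T4) -> count=0 queue=[] holders={T1,T2,T3}
Step 10: wait(T4) -> count=0 queue=[T4] holders={T1,T2,T3}
Step 11: signal(T1) -> count=0 queue=[] holders={T2,T3,T4}
Step 12: wait(T1) -> count=0 queue=[T1] holders={T2,T3,T4}
Step 13: signal(T3) -> count=0 queue=[] holders={T1,T2,T4}
Step 14: wait(T3) -> count=0 queue=[T3] holders={T1,T2,T4}
Step 15: signal(T4) -> count=0 queue=[] holders={T1,T2,T3}
Step 16: wait(T4) -> count=0 queue=[T4] holders={T1,T2,T3}
Final holders: T1,T2,T3

Answer: T1,T2,T3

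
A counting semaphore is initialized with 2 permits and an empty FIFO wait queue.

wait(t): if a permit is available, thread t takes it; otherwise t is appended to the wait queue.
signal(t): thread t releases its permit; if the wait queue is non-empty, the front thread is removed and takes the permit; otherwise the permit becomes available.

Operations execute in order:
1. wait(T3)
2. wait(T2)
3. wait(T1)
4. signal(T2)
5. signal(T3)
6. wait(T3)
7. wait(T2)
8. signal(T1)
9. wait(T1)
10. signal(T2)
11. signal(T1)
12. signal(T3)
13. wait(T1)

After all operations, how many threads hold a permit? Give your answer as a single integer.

Step 1: wait(T3) -> count=1 queue=[] holders={T3}
Step 2: wait(T2) -> count=0 queue=[] holders={T2,T3}
Step 3: wait(T1) -> count=0 queue=[T1] holders={T2,T3}
Step 4: signal(T2) -> count=0 queue=[] holders={T1,T3}
Step 5: signal(T3) -> count=1 queue=[] holders={T1}
Step 6: wait(T3) -> count=0 queue=[] holders={T1,T3}
Step 7: wait(T2) -> count=0 queue=[T2] holders={T1,T3}
Step 8: signal(T1) -> count=0 queue=[] holders={T2,T3}
Step 9: wait(T1) -> count=0 queue=[T1] holders={T2,T3}
Step 10: signal(T2) -> count=0 queue=[] holders={T1,T3}
Step 11: signal(T1) -> count=1 queue=[] holders={T3}
Step 12: signal(T3) -> count=2 queue=[] holders={none}
Step 13: wait(T1) -> count=1 queue=[] holders={T1}
Final holders: {T1} -> 1 thread(s)

Answer: 1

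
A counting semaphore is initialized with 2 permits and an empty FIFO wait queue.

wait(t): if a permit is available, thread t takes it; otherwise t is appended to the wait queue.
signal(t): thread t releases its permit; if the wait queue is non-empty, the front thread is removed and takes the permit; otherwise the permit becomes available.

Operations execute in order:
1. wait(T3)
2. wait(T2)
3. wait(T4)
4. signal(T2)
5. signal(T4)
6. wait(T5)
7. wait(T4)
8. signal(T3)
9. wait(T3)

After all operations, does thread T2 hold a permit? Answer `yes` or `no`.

Step 1: wait(T3) -> count=1 queue=[] holders={T3}
Step 2: wait(T2) -> count=0 queue=[] holders={T2,T3}
Step 3: wait(T4) -> count=0 queue=[T4] holders={T2,T3}
Step 4: signal(T2) -> count=0 queue=[] holders={T3,T4}
Step 5: signal(T4) -> count=1 queue=[] holders={T3}
Step 6: wait(T5) -> count=0 queue=[] holders={T3,T5}
Step 7: wait(T4) -> count=0 queue=[T4] holders={T3,T5}
Step 8: signal(T3) -> count=0 queue=[] holders={T4,T5}
Step 9: wait(T3) -> count=0 queue=[T3] holders={T4,T5}
Final holders: {T4,T5} -> T2 not in holders

Answer: no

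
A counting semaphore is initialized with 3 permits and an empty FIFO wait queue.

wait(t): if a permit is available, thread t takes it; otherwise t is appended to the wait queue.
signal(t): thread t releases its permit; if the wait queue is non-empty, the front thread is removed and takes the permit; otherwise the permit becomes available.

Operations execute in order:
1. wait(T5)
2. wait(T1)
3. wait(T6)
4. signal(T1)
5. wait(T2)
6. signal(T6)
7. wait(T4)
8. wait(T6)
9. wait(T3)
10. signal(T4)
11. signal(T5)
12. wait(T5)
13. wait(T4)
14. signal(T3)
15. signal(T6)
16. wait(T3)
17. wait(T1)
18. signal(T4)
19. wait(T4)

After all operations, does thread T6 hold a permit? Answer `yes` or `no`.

Step 1: wait(T5) -> count=2 queue=[] holders={T5}
Step 2: wait(T1) -> count=1 queue=[] holders={T1,T5}
Step 3: wait(T6) -> count=0 queue=[] holders={T1,T5,T6}
Step 4: signal(T1) -> count=1 queue=[] holders={T5,T6}
Step 5: wait(T2) -> count=0 queue=[] holders={T2,T5,T6}
Step 6: signal(T6) -> count=1 queue=[] holders={T2,T5}
Step 7: wait(T4) -> count=0 queue=[] holders={T2,T4,T5}
Step 8: wait(T6) -> count=0 queue=[T6] holders={T2,T4,T5}
Step 9: wait(T3) -> count=0 queue=[T6,T3] holders={T2,T4,T5}
Step 10: signal(T4) -> count=0 queue=[T3] holders={T2,T5,T6}
Step 11: signal(T5) -> count=0 queue=[] holders={T2,T3,T6}
Step 12: wait(T5) -> count=0 queue=[T5] holders={T2,T3,T6}
Step 13: wait(T4) -> count=0 queue=[T5,T4] holders={T2,T3,T6}
Step 14: signal(T3) -> count=0 queue=[T4] holders={T2,T5,T6}
Step 15: signal(T6) -> count=0 queue=[] holders={T2,T4,T5}
Step 16: wait(T3) -> count=0 queue=[T3] holders={T2,T4,T5}
Step 17: wait(T1) -> count=0 queue=[T3,T1] holders={T2,T4,T5}
Step 18: signal(T4) -> count=0 queue=[T1] holders={T2,T3,T5}
Step 19: wait(T4) -> count=0 queue=[T1,T4] holders={T2,T3,T5}
Final holders: {T2,T3,T5} -> T6 not in holders

Answer: no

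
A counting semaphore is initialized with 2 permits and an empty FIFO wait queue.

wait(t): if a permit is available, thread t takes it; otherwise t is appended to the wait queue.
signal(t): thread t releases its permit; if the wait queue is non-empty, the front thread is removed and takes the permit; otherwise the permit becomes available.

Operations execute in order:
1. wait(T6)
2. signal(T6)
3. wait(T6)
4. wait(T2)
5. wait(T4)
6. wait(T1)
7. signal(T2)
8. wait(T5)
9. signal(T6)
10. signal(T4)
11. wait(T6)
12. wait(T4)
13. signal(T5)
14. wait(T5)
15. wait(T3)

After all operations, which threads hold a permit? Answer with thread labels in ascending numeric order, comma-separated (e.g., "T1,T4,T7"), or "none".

Answer: T1,T6

Derivation:
Step 1: wait(T6) -> count=1 queue=[] holders={T6}
Step 2: signal(T6) -> count=2 queue=[] holders={none}
Step 3: wait(T6) -> count=1 queue=[] holders={T6}
Step 4: wait(T2) -> count=0 queue=[] holders={T2,T6}
Step 5: wait(T4) -> count=0 queue=[T4] holders={T2,T6}
Step 6: wait(T1) -> count=0 queue=[T4,T1] holders={T2,T6}
Step 7: signal(T2) -> count=0 queue=[T1] holders={T4,T6}
Step 8: wait(T5) -> count=0 queue=[T1,T5] holders={T4,T6}
Step 9: signal(T6) -> count=0 queue=[T5] holders={T1,T4}
Step 10: signal(T4) -> count=0 queue=[] holders={T1,T5}
Step 11: wait(T6) -> count=0 queue=[T6] holders={T1,T5}
Step 12: wait(T4) -> count=0 queue=[T6,T4] holders={T1,T5}
Step 13: signal(T5) -> count=0 queue=[T4] holders={T1,T6}
Step 14: wait(T5) -> count=0 queue=[T4,T5] holders={T1,T6}
Step 15: wait(T3) -> count=0 queue=[T4,T5,T3] holders={T1,T6}
Final holders: T1,T6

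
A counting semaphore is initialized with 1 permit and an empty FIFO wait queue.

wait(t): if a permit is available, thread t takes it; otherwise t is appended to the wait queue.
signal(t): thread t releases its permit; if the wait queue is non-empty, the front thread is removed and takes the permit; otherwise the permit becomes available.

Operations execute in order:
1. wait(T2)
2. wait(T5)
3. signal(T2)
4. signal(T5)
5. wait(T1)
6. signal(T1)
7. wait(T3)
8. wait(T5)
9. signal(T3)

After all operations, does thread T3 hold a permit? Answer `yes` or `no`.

Answer: no

Derivation:
Step 1: wait(T2) -> count=0 queue=[] holders={T2}
Step 2: wait(T5) -> count=0 queue=[T5] holders={T2}
Step 3: signal(T2) -> count=0 queue=[] holders={T5}
Step 4: signal(T5) -> count=1 queue=[] holders={none}
Step 5: wait(T1) -> count=0 queue=[] holders={T1}
Step 6: signal(T1) -> count=1 queue=[] holders={none}
Step 7: wait(T3) -> count=0 queue=[] holders={T3}
Step 8: wait(T5) -> count=0 queue=[T5] holders={T3}
Step 9: signal(T3) -> count=0 queue=[] holders={T5}
Final holders: {T5} -> T3 not in holders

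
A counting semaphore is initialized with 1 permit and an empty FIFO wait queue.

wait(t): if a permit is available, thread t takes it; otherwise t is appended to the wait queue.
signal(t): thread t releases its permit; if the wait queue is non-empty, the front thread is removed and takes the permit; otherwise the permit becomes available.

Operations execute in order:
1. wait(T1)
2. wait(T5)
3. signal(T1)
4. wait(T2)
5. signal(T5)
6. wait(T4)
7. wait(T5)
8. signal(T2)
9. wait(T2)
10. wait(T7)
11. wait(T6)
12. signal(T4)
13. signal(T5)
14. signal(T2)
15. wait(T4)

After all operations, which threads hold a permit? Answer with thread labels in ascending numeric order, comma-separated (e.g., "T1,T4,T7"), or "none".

Answer: T7

Derivation:
Step 1: wait(T1) -> count=0 queue=[] holders={T1}
Step 2: wait(T5) -> count=0 queue=[T5] holders={T1}
Step 3: signal(T1) -> count=0 queue=[] holders={T5}
Step 4: wait(T2) -> count=0 queue=[T2] holders={T5}
Step 5: signal(T5) -> count=0 queue=[] holders={T2}
Step 6: wait(T4) -> count=0 queue=[T4] holders={T2}
Step 7: wait(T5) -> count=0 queue=[T4,T5] holders={T2}
Step 8: signal(T2) -> count=0 queue=[T5] holders={T4}
Step 9: wait(T2) -> count=0 queue=[T5,T2] holders={T4}
Step 10: wait(T7) -> count=0 queue=[T5,T2,T7] holders={T4}
Step 11: wait(T6) -> count=0 queue=[T5,T2,T7,T6] holders={T4}
Step 12: signal(T4) -> count=0 queue=[T2,T7,T6] holders={T5}
Step 13: signal(T5) -> count=0 queue=[T7,T6] holders={T2}
Step 14: signal(T2) -> count=0 queue=[T6] holders={T7}
Step 15: wait(T4) -> count=0 queue=[T6,T4] holders={T7}
Final holders: T7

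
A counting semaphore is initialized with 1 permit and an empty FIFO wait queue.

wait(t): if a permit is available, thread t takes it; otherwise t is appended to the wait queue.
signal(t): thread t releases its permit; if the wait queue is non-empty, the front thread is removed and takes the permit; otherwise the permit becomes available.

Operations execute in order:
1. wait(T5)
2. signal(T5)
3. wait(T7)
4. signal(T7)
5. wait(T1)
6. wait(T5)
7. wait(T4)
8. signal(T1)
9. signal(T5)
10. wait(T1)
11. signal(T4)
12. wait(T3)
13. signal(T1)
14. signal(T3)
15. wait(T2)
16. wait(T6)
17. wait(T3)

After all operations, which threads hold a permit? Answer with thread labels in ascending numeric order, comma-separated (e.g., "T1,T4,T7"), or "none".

Step 1: wait(T5) -> count=0 queue=[] holders={T5}
Step 2: signal(T5) -> count=1 queue=[] holders={none}
Step 3: wait(T7) -> count=0 queue=[] holders={T7}
Step 4: signal(T7) -> count=1 queue=[] holders={none}
Step 5: wait(T1) -> count=0 queue=[] holders={T1}
Step 6: wait(T5) -> count=0 queue=[T5] holders={T1}
Step 7: wait(T4) -> count=0 queue=[T5,T4] holders={T1}
Step 8: signal(T1) -> count=0 queue=[T4] holders={T5}
Step 9: signal(T5) -> count=0 queue=[] holders={T4}
Step 10: wait(T1) -> count=0 queue=[T1] holders={T4}
Step 11: signal(T4) -> count=0 queue=[] holders={T1}
Step 12: wait(T3) -> count=0 queue=[T3] holders={T1}
Step 13: signal(T1) -> count=0 queue=[] holders={T3}
Step 14: signal(T3) -> count=1 queue=[] holders={none}
Step 15: wait(T2) -> count=0 queue=[] holders={T2}
Step 16: wait(T6) -> count=0 queue=[T6] holders={T2}
Step 17: wait(T3) -> count=0 queue=[T6,T3] holders={T2}
Final holders: T2

Answer: T2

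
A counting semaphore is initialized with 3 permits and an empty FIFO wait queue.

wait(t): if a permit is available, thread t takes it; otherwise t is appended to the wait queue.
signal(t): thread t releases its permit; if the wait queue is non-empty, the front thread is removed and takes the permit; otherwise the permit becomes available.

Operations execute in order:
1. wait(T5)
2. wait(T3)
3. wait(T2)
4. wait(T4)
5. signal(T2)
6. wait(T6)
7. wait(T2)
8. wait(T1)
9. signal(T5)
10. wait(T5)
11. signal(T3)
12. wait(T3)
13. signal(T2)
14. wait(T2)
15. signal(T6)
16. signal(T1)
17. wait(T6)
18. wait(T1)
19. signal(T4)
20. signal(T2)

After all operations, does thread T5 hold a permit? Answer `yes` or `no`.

Answer: yes

Derivation:
Step 1: wait(T5) -> count=2 queue=[] holders={T5}
Step 2: wait(T3) -> count=1 queue=[] holders={T3,T5}
Step 3: wait(T2) -> count=0 queue=[] holders={T2,T3,T5}
Step 4: wait(T4) -> count=0 queue=[T4] holders={T2,T3,T5}
Step 5: signal(T2) -> count=0 queue=[] holders={T3,T4,T5}
Step 6: wait(T6) -> count=0 queue=[T6] holders={T3,T4,T5}
Step 7: wait(T2) -> count=0 queue=[T6,T2] holders={T3,T4,T5}
Step 8: wait(T1) -> count=0 queue=[T6,T2,T1] holders={T3,T4,T5}
Step 9: signal(T5) -> count=0 queue=[T2,T1] holders={T3,T4,T6}
Step 10: wait(T5) -> count=0 queue=[T2,T1,T5] holders={T3,T4,T6}
Step 11: signal(T3) -> count=0 queue=[T1,T5] holders={T2,T4,T6}
Step 12: wait(T3) -> count=0 queue=[T1,T5,T3] holders={T2,T4,T6}
Step 13: signal(T2) -> count=0 queue=[T5,T3] holders={T1,T4,T6}
Step 14: wait(T2) -> count=0 queue=[T5,T3,T2] holders={T1,T4,T6}
Step 15: signal(T6) -> count=0 queue=[T3,T2] holders={T1,T4,T5}
Step 16: signal(T1) -> count=0 queue=[T2] holders={T3,T4,T5}
Step 17: wait(T6) -> count=0 queue=[T2,T6] holders={T3,T4,T5}
Step 18: wait(T1) -> count=0 queue=[T2,T6,T1] holders={T3,T4,T5}
Step 19: signal(T4) -> count=0 queue=[T6,T1] holders={T2,T3,T5}
Step 20: signal(T2) -> count=0 queue=[T1] holders={T3,T5,T6}
Final holders: {T3,T5,T6} -> T5 in holders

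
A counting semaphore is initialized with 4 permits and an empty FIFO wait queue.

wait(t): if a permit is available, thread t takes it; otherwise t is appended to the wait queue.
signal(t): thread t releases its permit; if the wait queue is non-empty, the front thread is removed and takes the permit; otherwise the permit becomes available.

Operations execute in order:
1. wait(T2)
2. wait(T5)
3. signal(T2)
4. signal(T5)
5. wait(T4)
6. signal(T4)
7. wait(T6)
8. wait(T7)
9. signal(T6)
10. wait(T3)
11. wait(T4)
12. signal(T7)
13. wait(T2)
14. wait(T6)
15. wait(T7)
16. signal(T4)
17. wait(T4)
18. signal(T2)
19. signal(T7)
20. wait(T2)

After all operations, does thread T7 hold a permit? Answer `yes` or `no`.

Answer: no

Derivation:
Step 1: wait(T2) -> count=3 queue=[] holders={T2}
Step 2: wait(T5) -> count=2 queue=[] holders={T2,T5}
Step 3: signal(T2) -> count=3 queue=[] holders={T5}
Step 4: signal(T5) -> count=4 queue=[] holders={none}
Step 5: wait(T4) -> count=3 queue=[] holders={T4}
Step 6: signal(T4) -> count=4 queue=[] holders={none}
Step 7: wait(T6) -> count=3 queue=[] holders={T6}
Step 8: wait(T7) -> count=2 queue=[] holders={T6,T7}
Step 9: signal(T6) -> count=3 queue=[] holders={T7}
Step 10: wait(T3) -> count=2 queue=[] holders={T3,T7}
Step 11: wait(T4) -> count=1 queue=[] holders={T3,T4,T7}
Step 12: signal(T7) -> count=2 queue=[] holders={T3,T4}
Step 13: wait(T2) -> count=1 queue=[] holders={T2,T3,T4}
Step 14: wait(T6) -> count=0 queue=[] holders={T2,T3,T4,T6}
Step 15: wait(T7) -> count=0 queue=[T7] holders={T2,T3,T4,T6}
Step 16: signal(T4) -> count=0 queue=[] holders={T2,T3,T6,T7}
Step 17: wait(T4) -> count=0 queue=[T4] holders={T2,T3,T6,T7}
Step 18: signal(T2) -> count=0 queue=[] holders={T3,T4,T6,T7}
Step 19: signal(T7) -> count=1 queue=[] holders={T3,T4,T6}
Step 20: wait(T2) -> count=0 queue=[] holders={T2,T3,T4,T6}
Final holders: {T2,T3,T4,T6} -> T7 not in holders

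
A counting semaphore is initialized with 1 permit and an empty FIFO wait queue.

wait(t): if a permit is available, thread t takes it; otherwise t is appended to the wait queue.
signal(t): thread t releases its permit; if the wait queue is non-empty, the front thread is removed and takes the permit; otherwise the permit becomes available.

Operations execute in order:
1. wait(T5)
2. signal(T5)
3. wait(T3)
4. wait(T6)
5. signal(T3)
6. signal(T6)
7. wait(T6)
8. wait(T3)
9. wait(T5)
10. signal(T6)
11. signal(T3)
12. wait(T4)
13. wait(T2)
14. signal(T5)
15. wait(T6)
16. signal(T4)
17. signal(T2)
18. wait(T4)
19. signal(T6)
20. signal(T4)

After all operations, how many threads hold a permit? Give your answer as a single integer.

Answer: 0

Derivation:
Step 1: wait(T5) -> count=0 queue=[] holders={T5}
Step 2: signal(T5) -> count=1 queue=[] holders={none}
Step 3: wait(T3) -> count=0 queue=[] holders={T3}
Step 4: wait(T6) -> count=0 queue=[T6] holders={T3}
Step 5: signal(T3) -> count=0 queue=[] holders={T6}
Step 6: signal(T6) -> count=1 queue=[] holders={none}
Step 7: wait(T6) -> count=0 queue=[] holders={T6}
Step 8: wait(T3) -> count=0 queue=[T3] holders={T6}
Step 9: wait(T5) -> count=0 queue=[T3,T5] holders={T6}
Step 10: signal(T6) -> count=0 queue=[T5] holders={T3}
Step 11: signal(T3) -> count=0 queue=[] holders={T5}
Step 12: wait(T4) -> count=0 queue=[T4] holders={T5}
Step 13: wait(T2) -> count=0 queue=[T4,T2] holders={T5}
Step 14: signal(T5) -> count=0 queue=[T2] holders={T4}
Step 15: wait(T6) -> count=0 queue=[T2,T6] holders={T4}
Step 16: signal(T4) -> count=0 queue=[T6] holders={T2}
Step 17: signal(T2) -> count=0 queue=[] holders={T6}
Step 18: wait(T4) -> count=0 queue=[T4] holders={T6}
Step 19: signal(T6) -> count=0 queue=[] holders={T4}
Step 20: signal(T4) -> count=1 queue=[] holders={none}
Final holders: {none} -> 0 thread(s)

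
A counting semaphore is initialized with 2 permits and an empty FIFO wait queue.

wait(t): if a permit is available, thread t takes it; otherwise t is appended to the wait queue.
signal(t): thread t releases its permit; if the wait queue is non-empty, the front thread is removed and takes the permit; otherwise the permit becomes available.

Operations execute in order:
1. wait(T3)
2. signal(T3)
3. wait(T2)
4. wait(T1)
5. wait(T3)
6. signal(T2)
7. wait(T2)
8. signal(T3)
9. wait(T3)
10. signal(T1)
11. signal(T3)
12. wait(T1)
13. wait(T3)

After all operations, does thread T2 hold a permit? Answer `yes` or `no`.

Answer: yes

Derivation:
Step 1: wait(T3) -> count=1 queue=[] holders={T3}
Step 2: signal(T3) -> count=2 queue=[] holders={none}
Step 3: wait(T2) -> count=1 queue=[] holders={T2}
Step 4: wait(T1) -> count=0 queue=[] holders={T1,T2}
Step 5: wait(T3) -> count=0 queue=[T3] holders={T1,T2}
Step 6: signal(T2) -> count=0 queue=[] holders={T1,T3}
Step 7: wait(T2) -> count=0 queue=[T2] holders={T1,T3}
Step 8: signal(T3) -> count=0 queue=[] holders={T1,T2}
Step 9: wait(T3) -> count=0 queue=[T3] holders={T1,T2}
Step 10: signal(T1) -> count=0 queue=[] holders={T2,T3}
Step 11: signal(T3) -> count=1 queue=[] holders={T2}
Step 12: wait(T1) -> count=0 queue=[] holders={T1,T2}
Step 13: wait(T3) -> count=0 queue=[T3] holders={T1,T2}
Final holders: {T1,T2} -> T2 in holders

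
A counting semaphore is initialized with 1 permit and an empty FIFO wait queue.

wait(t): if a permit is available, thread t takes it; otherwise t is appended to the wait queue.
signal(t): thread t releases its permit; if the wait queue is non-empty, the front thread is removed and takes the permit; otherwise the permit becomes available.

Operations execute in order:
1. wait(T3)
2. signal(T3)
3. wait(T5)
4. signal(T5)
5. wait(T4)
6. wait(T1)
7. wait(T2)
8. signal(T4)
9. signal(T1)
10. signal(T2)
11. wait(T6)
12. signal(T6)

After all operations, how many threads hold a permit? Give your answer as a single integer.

Step 1: wait(T3) -> count=0 queue=[] holders={T3}
Step 2: signal(T3) -> count=1 queue=[] holders={none}
Step 3: wait(T5) -> count=0 queue=[] holders={T5}
Step 4: signal(T5) -> count=1 queue=[] holders={none}
Step 5: wait(T4) -> count=0 queue=[] holders={T4}
Step 6: wait(T1) -> count=0 queue=[T1] holders={T4}
Step 7: wait(T2) -> count=0 queue=[T1,T2] holders={T4}
Step 8: signal(T4) -> count=0 queue=[T2] holders={T1}
Step 9: signal(T1) -> count=0 queue=[] holders={T2}
Step 10: signal(T2) -> count=1 queue=[] holders={none}
Step 11: wait(T6) -> count=0 queue=[] holders={T6}
Step 12: signal(T6) -> count=1 queue=[] holders={none}
Final holders: {none} -> 0 thread(s)

Answer: 0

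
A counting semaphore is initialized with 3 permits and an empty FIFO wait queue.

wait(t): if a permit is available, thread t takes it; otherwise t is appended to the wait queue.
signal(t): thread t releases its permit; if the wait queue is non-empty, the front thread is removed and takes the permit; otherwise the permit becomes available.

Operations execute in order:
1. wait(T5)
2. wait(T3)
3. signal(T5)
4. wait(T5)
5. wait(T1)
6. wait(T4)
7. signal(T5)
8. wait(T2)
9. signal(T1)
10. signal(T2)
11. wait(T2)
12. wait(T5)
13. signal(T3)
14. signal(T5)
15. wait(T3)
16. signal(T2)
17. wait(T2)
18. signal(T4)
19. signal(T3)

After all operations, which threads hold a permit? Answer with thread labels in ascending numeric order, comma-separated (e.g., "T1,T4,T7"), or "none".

Step 1: wait(T5) -> count=2 queue=[] holders={T5}
Step 2: wait(T3) -> count=1 queue=[] holders={T3,T5}
Step 3: signal(T5) -> count=2 queue=[] holders={T3}
Step 4: wait(T5) -> count=1 queue=[] holders={T3,T5}
Step 5: wait(T1) -> count=0 queue=[] holders={T1,T3,T5}
Step 6: wait(T4) -> count=0 queue=[T4] holders={T1,T3,T5}
Step 7: signal(T5) -> count=0 queue=[] holders={T1,T3,T4}
Step 8: wait(T2) -> count=0 queue=[T2] holders={T1,T3,T4}
Step 9: signal(T1) -> count=0 queue=[] holders={T2,T3,T4}
Step 10: signal(T2) -> count=1 queue=[] holders={T3,T4}
Step 11: wait(T2) -> count=0 queue=[] holders={T2,T3,T4}
Step 12: wait(T5) -> count=0 queue=[T5] holders={T2,T3,T4}
Step 13: signal(T3) -> count=0 queue=[] holders={T2,T4,T5}
Step 14: signal(T5) -> count=1 queue=[] holders={T2,T4}
Step 15: wait(T3) -> count=0 queue=[] holders={T2,T3,T4}
Step 16: signal(T2) -> count=1 queue=[] holders={T3,T4}
Step 17: wait(T2) -> count=0 queue=[] holders={T2,T3,T4}
Step 18: signal(T4) -> count=1 queue=[] holders={T2,T3}
Step 19: signal(T3) -> count=2 queue=[] holders={T2}
Final holders: T2

Answer: T2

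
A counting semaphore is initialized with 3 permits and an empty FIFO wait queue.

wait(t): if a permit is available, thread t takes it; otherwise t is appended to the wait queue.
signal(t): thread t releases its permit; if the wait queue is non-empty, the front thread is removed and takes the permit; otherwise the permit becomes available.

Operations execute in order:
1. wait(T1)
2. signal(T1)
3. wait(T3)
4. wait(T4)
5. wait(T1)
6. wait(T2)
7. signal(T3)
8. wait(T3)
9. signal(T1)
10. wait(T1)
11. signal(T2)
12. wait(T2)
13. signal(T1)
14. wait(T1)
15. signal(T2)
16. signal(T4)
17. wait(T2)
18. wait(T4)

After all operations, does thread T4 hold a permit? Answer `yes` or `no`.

Step 1: wait(T1) -> count=2 queue=[] holders={T1}
Step 2: signal(T1) -> count=3 queue=[] holders={none}
Step 3: wait(T3) -> count=2 queue=[] holders={T3}
Step 4: wait(T4) -> count=1 queue=[] holders={T3,T4}
Step 5: wait(T1) -> count=0 queue=[] holders={T1,T3,T4}
Step 6: wait(T2) -> count=0 queue=[T2] holders={T1,T3,T4}
Step 7: signal(T3) -> count=0 queue=[] holders={T1,T2,T4}
Step 8: wait(T3) -> count=0 queue=[T3] holders={T1,T2,T4}
Step 9: signal(T1) -> count=0 queue=[] holders={T2,T3,T4}
Step 10: wait(T1) -> count=0 queue=[T1] holders={T2,T3,T4}
Step 11: signal(T2) -> count=0 queue=[] holders={T1,T3,T4}
Step 12: wait(T2) -> count=0 queue=[T2] holders={T1,T3,T4}
Step 13: signal(T1) -> count=0 queue=[] holders={T2,T3,T4}
Step 14: wait(T1) -> count=0 queue=[T1] holders={T2,T3,T4}
Step 15: signal(T2) -> count=0 queue=[] holders={T1,T3,T4}
Step 16: signal(T4) -> count=1 queue=[] holders={T1,T3}
Step 17: wait(T2) -> count=0 queue=[] holders={T1,T2,T3}
Step 18: wait(T4) -> count=0 queue=[T4] holders={T1,T2,T3}
Final holders: {T1,T2,T3} -> T4 not in holders

Answer: no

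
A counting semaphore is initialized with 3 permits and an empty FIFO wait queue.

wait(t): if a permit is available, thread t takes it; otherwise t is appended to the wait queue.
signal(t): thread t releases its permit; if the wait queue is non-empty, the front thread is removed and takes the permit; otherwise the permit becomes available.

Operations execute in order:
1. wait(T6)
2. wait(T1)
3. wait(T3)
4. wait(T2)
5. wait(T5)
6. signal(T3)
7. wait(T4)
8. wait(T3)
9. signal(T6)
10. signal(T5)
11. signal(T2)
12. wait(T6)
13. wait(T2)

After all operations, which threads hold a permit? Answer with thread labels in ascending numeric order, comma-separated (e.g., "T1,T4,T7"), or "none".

Step 1: wait(T6) -> count=2 queue=[] holders={T6}
Step 2: wait(T1) -> count=1 queue=[] holders={T1,T6}
Step 3: wait(T3) -> count=0 queue=[] holders={T1,T3,T6}
Step 4: wait(T2) -> count=0 queue=[T2] holders={T1,T3,T6}
Step 5: wait(T5) -> count=0 queue=[T2,T5] holders={T1,T3,T6}
Step 6: signal(T3) -> count=0 queue=[T5] holders={T1,T2,T6}
Step 7: wait(T4) -> count=0 queue=[T5,T4] holders={T1,T2,T6}
Step 8: wait(T3) -> count=0 queue=[T5,T4,T3] holders={T1,T2,T6}
Step 9: signal(T6) -> count=0 queue=[T4,T3] holders={T1,T2,T5}
Step 10: signal(T5) -> count=0 queue=[T3] holders={T1,T2,T4}
Step 11: signal(T2) -> count=0 queue=[] holders={T1,T3,T4}
Step 12: wait(T6) -> count=0 queue=[T6] holders={T1,T3,T4}
Step 13: wait(T2) -> count=0 queue=[T6,T2] holders={T1,T3,T4}
Final holders: T1,T3,T4

Answer: T1,T3,T4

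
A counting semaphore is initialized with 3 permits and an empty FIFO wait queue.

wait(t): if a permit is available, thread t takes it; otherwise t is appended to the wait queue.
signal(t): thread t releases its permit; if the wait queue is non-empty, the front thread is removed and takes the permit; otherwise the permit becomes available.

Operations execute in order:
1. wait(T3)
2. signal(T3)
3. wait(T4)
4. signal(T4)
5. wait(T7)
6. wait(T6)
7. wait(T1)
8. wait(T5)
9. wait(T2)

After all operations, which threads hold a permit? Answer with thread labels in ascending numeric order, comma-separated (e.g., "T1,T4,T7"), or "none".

Step 1: wait(T3) -> count=2 queue=[] holders={T3}
Step 2: signal(T3) -> count=3 queue=[] holders={none}
Step 3: wait(T4) -> count=2 queue=[] holders={T4}
Step 4: signal(T4) -> count=3 queue=[] holders={none}
Step 5: wait(T7) -> count=2 queue=[] holders={T7}
Step 6: wait(T6) -> count=1 queue=[] holders={T6,T7}
Step 7: wait(T1) -> count=0 queue=[] holders={T1,T6,T7}
Step 8: wait(T5) -> count=0 queue=[T5] holders={T1,T6,T7}
Step 9: wait(T2) -> count=0 queue=[T5,T2] holders={T1,T6,T7}
Final holders: T1,T6,T7

Answer: T1,T6,T7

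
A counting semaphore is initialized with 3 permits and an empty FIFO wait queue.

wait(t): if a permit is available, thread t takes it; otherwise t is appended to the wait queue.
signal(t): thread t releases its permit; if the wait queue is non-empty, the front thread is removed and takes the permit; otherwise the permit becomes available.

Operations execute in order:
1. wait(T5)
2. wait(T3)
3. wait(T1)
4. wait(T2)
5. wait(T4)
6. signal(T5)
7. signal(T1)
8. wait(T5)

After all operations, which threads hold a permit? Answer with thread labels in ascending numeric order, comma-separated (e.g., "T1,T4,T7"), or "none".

Step 1: wait(T5) -> count=2 queue=[] holders={T5}
Step 2: wait(T3) -> count=1 queue=[] holders={T3,T5}
Step 3: wait(T1) -> count=0 queue=[] holders={T1,T3,T5}
Step 4: wait(T2) -> count=0 queue=[T2] holders={T1,T3,T5}
Step 5: wait(T4) -> count=0 queue=[T2,T4] holders={T1,T3,T5}
Step 6: signal(T5) -> count=0 queue=[T4] holders={T1,T2,T3}
Step 7: signal(T1) -> count=0 queue=[] holders={T2,T3,T4}
Step 8: wait(T5) -> count=0 queue=[T5] holders={T2,T3,T4}
Final holders: T2,T3,T4

Answer: T2,T3,T4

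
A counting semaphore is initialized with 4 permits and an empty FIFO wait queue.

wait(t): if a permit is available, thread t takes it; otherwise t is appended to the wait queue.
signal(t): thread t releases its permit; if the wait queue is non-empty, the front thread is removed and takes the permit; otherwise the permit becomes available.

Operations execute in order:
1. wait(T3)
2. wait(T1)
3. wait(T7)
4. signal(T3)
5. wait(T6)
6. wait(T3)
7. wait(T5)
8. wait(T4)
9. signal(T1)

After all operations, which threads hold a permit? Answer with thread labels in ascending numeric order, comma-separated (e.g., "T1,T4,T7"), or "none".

Answer: T3,T5,T6,T7

Derivation:
Step 1: wait(T3) -> count=3 queue=[] holders={T3}
Step 2: wait(T1) -> count=2 queue=[] holders={T1,T3}
Step 3: wait(T7) -> count=1 queue=[] holders={T1,T3,T7}
Step 4: signal(T3) -> count=2 queue=[] holders={T1,T7}
Step 5: wait(T6) -> count=1 queue=[] holders={T1,T6,T7}
Step 6: wait(T3) -> count=0 queue=[] holders={T1,T3,T6,T7}
Step 7: wait(T5) -> count=0 queue=[T5] holders={T1,T3,T6,T7}
Step 8: wait(T4) -> count=0 queue=[T5,T4] holders={T1,T3,T6,T7}
Step 9: signal(T1) -> count=0 queue=[T4] holders={T3,T5,T6,T7}
Final holders: T3,T5,T6,T7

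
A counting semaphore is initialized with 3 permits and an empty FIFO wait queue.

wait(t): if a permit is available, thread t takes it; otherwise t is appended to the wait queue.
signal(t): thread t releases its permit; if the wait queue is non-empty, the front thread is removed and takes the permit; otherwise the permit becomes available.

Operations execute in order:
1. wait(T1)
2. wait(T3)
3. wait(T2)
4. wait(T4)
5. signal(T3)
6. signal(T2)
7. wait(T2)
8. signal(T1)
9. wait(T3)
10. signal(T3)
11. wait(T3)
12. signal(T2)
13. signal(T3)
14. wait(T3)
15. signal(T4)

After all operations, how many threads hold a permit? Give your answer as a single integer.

Answer: 1

Derivation:
Step 1: wait(T1) -> count=2 queue=[] holders={T1}
Step 2: wait(T3) -> count=1 queue=[] holders={T1,T3}
Step 3: wait(T2) -> count=0 queue=[] holders={T1,T2,T3}
Step 4: wait(T4) -> count=0 queue=[T4] holders={T1,T2,T3}
Step 5: signal(T3) -> count=0 queue=[] holders={T1,T2,T4}
Step 6: signal(T2) -> count=1 queue=[] holders={T1,T4}
Step 7: wait(T2) -> count=0 queue=[] holders={T1,T2,T4}
Step 8: signal(T1) -> count=1 queue=[] holders={T2,T4}
Step 9: wait(T3) -> count=0 queue=[] holders={T2,T3,T4}
Step 10: signal(T3) -> count=1 queue=[] holders={T2,T4}
Step 11: wait(T3) -> count=0 queue=[] holders={T2,T3,T4}
Step 12: signal(T2) -> count=1 queue=[] holders={T3,T4}
Step 13: signal(T3) -> count=2 queue=[] holders={T4}
Step 14: wait(T3) -> count=1 queue=[] holders={T3,T4}
Step 15: signal(T4) -> count=2 queue=[] holders={T3}
Final holders: {T3} -> 1 thread(s)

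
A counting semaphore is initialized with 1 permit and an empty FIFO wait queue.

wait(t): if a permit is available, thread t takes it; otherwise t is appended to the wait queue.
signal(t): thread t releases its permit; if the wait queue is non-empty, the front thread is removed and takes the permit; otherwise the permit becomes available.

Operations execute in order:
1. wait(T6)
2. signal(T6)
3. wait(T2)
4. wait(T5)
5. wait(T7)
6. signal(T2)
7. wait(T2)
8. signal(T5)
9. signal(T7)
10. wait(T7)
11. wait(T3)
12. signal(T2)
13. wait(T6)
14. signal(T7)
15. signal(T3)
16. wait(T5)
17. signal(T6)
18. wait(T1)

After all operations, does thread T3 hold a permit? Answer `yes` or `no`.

Answer: no

Derivation:
Step 1: wait(T6) -> count=0 queue=[] holders={T6}
Step 2: signal(T6) -> count=1 queue=[] holders={none}
Step 3: wait(T2) -> count=0 queue=[] holders={T2}
Step 4: wait(T5) -> count=0 queue=[T5] holders={T2}
Step 5: wait(T7) -> count=0 queue=[T5,T7] holders={T2}
Step 6: signal(T2) -> count=0 queue=[T7] holders={T5}
Step 7: wait(T2) -> count=0 queue=[T7,T2] holders={T5}
Step 8: signal(T5) -> count=0 queue=[T2] holders={T7}
Step 9: signal(T7) -> count=0 queue=[] holders={T2}
Step 10: wait(T7) -> count=0 queue=[T7] holders={T2}
Step 11: wait(T3) -> count=0 queue=[T7,T3] holders={T2}
Step 12: signal(T2) -> count=0 queue=[T3] holders={T7}
Step 13: wait(T6) -> count=0 queue=[T3,T6] holders={T7}
Step 14: signal(T7) -> count=0 queue=[T6] holders={T3}
Step 15: signal(T3) -> count=0 queue=[] holders={T6}
Step 16: wait(T5) -> count=0 queue=[T5] holders={T6}
Step 17: signal(T6) -> count=0 queue=[] holders={T5}
Step 18: wait(T1) -> count=0 queue=[T1] holders={T5}
Final holders: {T5} -> T3 not in holders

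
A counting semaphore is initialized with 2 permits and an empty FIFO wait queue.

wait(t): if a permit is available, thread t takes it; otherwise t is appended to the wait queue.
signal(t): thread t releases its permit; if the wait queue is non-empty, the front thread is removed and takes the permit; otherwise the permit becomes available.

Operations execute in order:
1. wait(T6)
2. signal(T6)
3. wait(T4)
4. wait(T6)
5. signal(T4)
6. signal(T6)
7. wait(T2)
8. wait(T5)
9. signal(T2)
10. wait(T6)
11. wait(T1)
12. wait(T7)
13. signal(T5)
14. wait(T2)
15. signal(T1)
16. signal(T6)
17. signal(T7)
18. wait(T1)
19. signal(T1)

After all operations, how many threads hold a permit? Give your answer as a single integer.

Answer: 1

Derivation:
Step 1: wait(T6) -> count=1 queue=[] holders={T6}
Step 2: signal(T6) -> count=2 queue=[] holders={none}
Step 3: wait(T4) -> count=1 queue=[] holders={T4}
Step 4: wait(T6) -> count=0 queue=[] holders={T4,T6}
Step 5: signal(T4) -> count=1 queue=[] holders={T6}
Step 6: signal(T6) -> count=2 queue=[] holders={none}
Step 7: wait(T2) -> count=1 queue=[] holders={T2}
Step 8: wait(T5) -> count=0 queue=[] holders={T2,T5}
Step 9: signal(T2) -> count=1 queue=[] holders={T5}
Step 10: wait(T6) -> count=0 queue=[] holders={T5,T6}
Step 11: wait(T1) -> count=0 queue=[T1] holders={T5,T6}
Step 12: wait(T7) -> count=0 queue=[T1,T7] holders={T5,T6}
Step 13: signal(T5) -> count=0 queue=[T7] holders={T1,T6}
Step 14: wait(T2) -> count=0 queue=[T7,T2] holders={T1,T6}
Step 15: signal(T1) -> count=0 queue=[T2] holders={T6,T7}
Step 16: signal(T6) -> count=0 queue=[] holders={T2,T7}
Step 17: signal(T7) -> count=1 queue=[] holders={T2}
Step 18: wait(T1) -> count=0 queue=[] holders={T1,T2}
Step 19: signal(T1) -> count=1 queue=[] holders={T2}
Final holders: {T2} -> 1 thread(s)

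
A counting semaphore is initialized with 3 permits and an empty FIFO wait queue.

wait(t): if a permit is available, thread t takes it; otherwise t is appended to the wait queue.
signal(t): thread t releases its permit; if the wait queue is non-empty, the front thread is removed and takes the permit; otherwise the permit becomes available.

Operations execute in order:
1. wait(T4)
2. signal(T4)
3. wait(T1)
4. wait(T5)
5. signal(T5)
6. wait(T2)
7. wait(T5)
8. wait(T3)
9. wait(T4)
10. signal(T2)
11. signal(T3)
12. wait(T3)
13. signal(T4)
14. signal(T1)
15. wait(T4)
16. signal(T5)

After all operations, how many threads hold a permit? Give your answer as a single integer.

Answer: 2

Derivation:
Step 1: wait(T4) -> count=2 queue=[] holders={T4}
Step 2: signal(T4) -> count=3 queue=[] holders={none}
Step 3: wait(T1) -> count=2 queue=[] holders={T1}
Step 4: wait(T5) -> count=1 queue=[] holders={T1,T5}
Step 5: signal(T5) -> count=2 queue=[] holders={T1}
Step 6: wait(T2) -> count=1 queue=[] holders={T1,T2}
Step 7: wait(T5) -> count=0 queue=[] holders={T1,T2,T5}
Step 8: wait(T3) -> count=0 queue=[T3] holders={T1,T2,T5}
Step 9: wait(T4) -> count=0 queue=[T3,T4] holders={T1,T2,T5}
Step 10: signal(T2) -> count=0 queue=[T4] holders={T1,T3,T5}
Step 11: signal(T3) -> count=0 queue=[] holders={T1,T4,T5}
Step 12: wait(T3) -> count=0 queue=[T3] holders={T1,T4,T5}
Step 13: signal(T4) -> count=0 queue=[] holders={T1,T3,T5}
Step 14: signal(T1) -> count=1 queue=[] holders={T3,T5}
Step 15: wait(T4) -> count=0 queue=[] holders={T3,T4,T5}
Step 16: signal(T5) -> count=1 queue=[] holders={T3,T4}
Final holders: {T3,T4} -> 2 thread(s)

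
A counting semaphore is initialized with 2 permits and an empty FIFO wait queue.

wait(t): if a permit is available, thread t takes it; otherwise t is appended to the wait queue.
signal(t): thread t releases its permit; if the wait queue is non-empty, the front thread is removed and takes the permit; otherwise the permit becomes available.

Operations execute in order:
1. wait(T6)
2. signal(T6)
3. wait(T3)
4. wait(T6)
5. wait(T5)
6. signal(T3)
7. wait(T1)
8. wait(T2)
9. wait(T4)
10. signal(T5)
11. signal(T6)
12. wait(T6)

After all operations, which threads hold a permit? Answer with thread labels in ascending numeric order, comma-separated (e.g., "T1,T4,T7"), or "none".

Step 1: wait(T6) -> count=1 queue=[] holders={T6}
Step 2: signal(T6) -> count=2 queue=[] holders={none}
Step 3: wait(T3) -> count=1 queue=[] holders={T3}
Step 4: wait(T6) -> count=0 queue=[] holders={T3,T6}
Step 5: wait(T5) -> count=0 queue=[T5] holders={T3,T6}
Step 6: signal(T3) -> count=0 queue=[] holders={T5,T6}
Step 7: wait(T1) -> count=0 queue=[T1] holders={T5,T6}
Step 8: wait(T2) -> count=0 queue=[T1,T2] holders={T5,T6}
Step 9: wait(T4) -> count=0 queue=[T1,T2,T4] holders={T5,T6}
Step 10: signal(T5) -> count=0 queue=[T2,T4] holders={T1,T6}
Step 11: signal(T6) -> count=0 queue=[T4] holders={T1,T2}
Step 12: wait(T6) -> count=0 queue=[T4,T6] holders={T1,T2}
Final holders: T1,T2

Answer: T1,T2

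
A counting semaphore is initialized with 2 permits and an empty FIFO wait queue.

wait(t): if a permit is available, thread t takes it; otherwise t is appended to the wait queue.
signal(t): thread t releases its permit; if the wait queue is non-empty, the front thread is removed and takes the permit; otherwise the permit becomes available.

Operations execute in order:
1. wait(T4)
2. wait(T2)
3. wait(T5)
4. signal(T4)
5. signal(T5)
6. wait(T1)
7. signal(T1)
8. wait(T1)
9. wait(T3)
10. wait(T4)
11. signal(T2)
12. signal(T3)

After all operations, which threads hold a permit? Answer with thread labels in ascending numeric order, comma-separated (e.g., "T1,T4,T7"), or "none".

Answer: T1,T4

Derivation:
Step 1: wait(T4) -> count=1 queue=[] holders={T4}
Step 2: wait(T2) -> count=0 queue=[] holders={T2,T4}
Step 3: wait(T5) -> count=0 queue=[T5] holders={T2,T4}
Step 4: signal(T4) -> count=0 queue=[] holders={T2,T5}
Step 5: signal(T5) -> count=1 queue=[] holders={T2}
Step 6: wait(T1) -> count=0 queue=[] holders={T1,T2}
Step 7: signal(T1) -> count=1 queue=[] holders={T2}
Step 8: wait(T1) -> count=0 queue=[] holders={T1,T2}
Step 9: wait(T3) -> count=0 queue=[T3] holders={T1,T2}
Step 10: wait(T4) -> count=0 queue=[T3,T4] holders={T1,T2}
Step 11: signal(T2) -> count=0 queue=[T4] holders={T1,T3}
Step 12: signal(T3) -> count=0 queue=[] holders={T1,T4}
Final holders: T1,T4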